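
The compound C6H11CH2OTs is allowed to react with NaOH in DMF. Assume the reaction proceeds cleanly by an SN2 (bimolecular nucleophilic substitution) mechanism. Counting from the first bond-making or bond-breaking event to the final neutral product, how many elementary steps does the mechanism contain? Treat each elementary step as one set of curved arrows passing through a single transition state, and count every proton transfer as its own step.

Step 1: OH⁻ attacks the back face of the α-carbon while TsO⁻ departs with the C–O bonding pair — a single concerted displacement through a pentacoordinate transition state.
Total: 1 elementary step.

1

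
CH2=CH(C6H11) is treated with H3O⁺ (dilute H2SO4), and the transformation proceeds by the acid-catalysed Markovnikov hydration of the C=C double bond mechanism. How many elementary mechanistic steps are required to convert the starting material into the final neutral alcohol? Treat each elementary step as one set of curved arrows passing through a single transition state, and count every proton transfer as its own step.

Step 1: Protonation of the alkene by H3O⁺: the π bond acts as the nucleophile and picks up H⁺, giving the more stable (Markovnikov) secondary carbocation. H2O is released.
Step 2: A 1,2-hydride shift from the adjacent cyclohexyl carbon moves the positive charge from the secondary centre to an adjacent carbon, generating a more stable tertiary carbocation.
Step 3: A lone pair on the oxygen of H2O attacks the carbocation, forming a C–O bond and an oxonium ion (a protonated alcohol).
Step 4: Proton transfer from the O–H of the oxonium ion to H2O completes the catalytic cycle and yields the alcohol.
Total: 4 elementary steps.

4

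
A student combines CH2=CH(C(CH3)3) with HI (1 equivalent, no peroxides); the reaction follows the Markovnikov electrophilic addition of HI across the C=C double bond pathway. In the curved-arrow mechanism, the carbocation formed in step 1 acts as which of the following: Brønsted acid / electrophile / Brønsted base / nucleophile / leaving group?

electrophile

Step 3: I⁻ captures the cation: a lone pair on I⁻ fills the empty p orbital, producing the alkyl halide product.
The carbocation formed in step 1 accepts an electron pair into an empty or π* orbital — it is the electrophile.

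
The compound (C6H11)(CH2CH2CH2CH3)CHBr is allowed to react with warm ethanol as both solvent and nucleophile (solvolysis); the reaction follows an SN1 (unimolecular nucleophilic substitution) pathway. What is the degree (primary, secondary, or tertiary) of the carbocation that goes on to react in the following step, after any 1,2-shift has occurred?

Step 1: The C–Br bond breaks with both electrons going to the bromide; Br⁻ leaves and a secondary carbocation remains.
Step 2: Carbocation rearrangement: a 1,2-hydride shift from the adjacent cyclohexyl carbon converts the initially-formed secondary cation into the more stable tertiary cation.
The cation rearranges from secondary to tertiary via a 1,2-hydride shift from the adjacent cyclohexyl carbon; the tertiary cation is what reacts next.

tertiary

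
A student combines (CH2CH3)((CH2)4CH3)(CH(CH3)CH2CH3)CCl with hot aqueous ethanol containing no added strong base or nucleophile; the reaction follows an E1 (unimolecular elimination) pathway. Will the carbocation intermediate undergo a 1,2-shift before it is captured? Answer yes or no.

The first-formed carbocation is tertiary.
No single 1,2-shift to an adjacent carbon would produce a more-substituted cation than the one already present, so no rearrangement occurs.

no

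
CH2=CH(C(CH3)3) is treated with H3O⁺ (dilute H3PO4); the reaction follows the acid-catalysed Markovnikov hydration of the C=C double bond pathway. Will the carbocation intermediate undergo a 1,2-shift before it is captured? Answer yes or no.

yes

The first-formed carbocation is secondary.
The adjacent tert-butyl carbon has no hydrogen but bears methyl groups; migration of one methyl with its bonding pair (a 1,2-methyl shift) places the charge on a tertiary centre.
Tertiary is more stable than secondary, so the shift occurs.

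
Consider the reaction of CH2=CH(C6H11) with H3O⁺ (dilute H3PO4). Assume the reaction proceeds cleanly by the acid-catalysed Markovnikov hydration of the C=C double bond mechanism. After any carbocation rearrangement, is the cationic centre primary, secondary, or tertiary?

tertiary

Step 1: Electrophilic addition begins with the π(C=C) electrons forming a bond to the proton of H3O⁺. Following Markovnikov's rule, the resulting cation is secondary. H2O is released.
Step 2: Carbocation rearrangement: a 1,2-hydride shift from the adjacent cyclohexyl carbon converts the initially-formed secondary cation into the more stable tertiary cation.
The cation rearranges from secondary to tertiary via a 1,2-hydride shift from the adjacent cyclohexyl carbon; the tertiary cation is what reacts next.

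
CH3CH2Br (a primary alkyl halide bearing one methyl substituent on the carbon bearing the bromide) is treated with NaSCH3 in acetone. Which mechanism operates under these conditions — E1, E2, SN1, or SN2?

SN2

Conditions: a primary substrate with a strong nucleophile in the polar aprotic solvent acetone.
These conditions are the textbook signature of the SN2 pathway.
An unhindered substrate with a strong nucleophile in a polar aprotic solvent favours one-step backside displacement.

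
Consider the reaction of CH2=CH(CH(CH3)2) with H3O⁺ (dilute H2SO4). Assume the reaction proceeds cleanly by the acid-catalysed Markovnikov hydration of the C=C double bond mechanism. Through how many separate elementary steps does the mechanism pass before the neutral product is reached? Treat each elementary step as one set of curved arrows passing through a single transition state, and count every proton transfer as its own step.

4

Step 1: Electrophilic addition begins with the π(C=C) electrons forming a bond to the proton of H3O⁺. Following Markovnikov's rule, the resulting cation is secondary. H2O is released.
Step 2: A 1,2-hydride shift from the adjacent isopropyl carbon moves the positive charge from the secondary centre to an adjacent carbon, generating a more stable tertiary carbocation.
Step 3: A lone pair on the oxygen of H2O attacks the carbocation, forming a C–O bond and an oxonium ion (a protonated alcohol).
Step 4: Deprotonation of the oxonium ion by a water molecule delivers the neutral alcohol and regenerates the acid catalyst.
Total: 4 elementary steps.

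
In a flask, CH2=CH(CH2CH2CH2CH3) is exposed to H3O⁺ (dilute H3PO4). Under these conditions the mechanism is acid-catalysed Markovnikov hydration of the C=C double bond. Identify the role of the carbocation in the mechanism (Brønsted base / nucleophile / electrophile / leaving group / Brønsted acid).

Step 2: Nucleophilic capture of the cation by H2O produces the protonated alcohol (an oxonium ion).
The carbocation accepts an electron pair into an empty or π* orbital — it is the electrophile.

electrophile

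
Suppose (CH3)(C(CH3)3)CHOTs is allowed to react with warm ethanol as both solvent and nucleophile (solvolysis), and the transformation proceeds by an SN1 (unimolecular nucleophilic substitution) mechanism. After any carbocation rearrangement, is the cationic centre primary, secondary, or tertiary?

tertiary

Step 1: The C–O bond breaks with both electrons going to the tosylate; TsO⁻ leaves and a secondary carbocation remains.
Step 2: A methyl group with its bonding pair migrates from the adjacent tert-butyl carbon to the cationic centre — a 1,2-methyl shift — upgrading the secondary cation to a tertiary one.
The cation rearranges from secondary to tertiary via a 1,2-methyl shift from the adjacent tert-butyl carbon; the tertiary cation is what reacts next.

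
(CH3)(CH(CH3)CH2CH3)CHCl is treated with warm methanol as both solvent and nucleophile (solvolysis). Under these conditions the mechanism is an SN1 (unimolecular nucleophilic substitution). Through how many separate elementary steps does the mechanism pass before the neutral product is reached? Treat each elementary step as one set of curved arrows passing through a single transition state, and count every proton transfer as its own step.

Step 1: The C–Cl bond breaks with both electrons going to the chloride; Cl⁻ leaves and a secondary carbocation remains.
Step 2: A 1,2-hydride shift from the adjacent sec-butyl carbon moves the positive charge from the secondary centre to an adjacent carbon, generating a more stable tertiary carbocation.
Step 3: Nucleophilic capture: the oxygen of CH3OH bonds to the cationic carbon, producing an oxonium-ion intermediate.
Step 4: Proton transfer from the O–H of the oxonium ion to a solvent molecule delivers the neutral ether.
Total: 4 elementary steps.

4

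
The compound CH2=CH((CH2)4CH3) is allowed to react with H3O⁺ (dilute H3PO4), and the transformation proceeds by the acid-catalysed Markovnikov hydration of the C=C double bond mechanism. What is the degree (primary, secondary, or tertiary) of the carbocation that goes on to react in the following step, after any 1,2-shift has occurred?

secondary

Step 1: Electrophilic addition begins with the π(C=C) electrons forming a bond to the proton of H3O⁺. Following Markovnikov's rule, the resulting cation is secondary. H2O is released.
No single 1,2-shift to an adjacent carbon would give a more-substituted cation, so no rearrangement occurs.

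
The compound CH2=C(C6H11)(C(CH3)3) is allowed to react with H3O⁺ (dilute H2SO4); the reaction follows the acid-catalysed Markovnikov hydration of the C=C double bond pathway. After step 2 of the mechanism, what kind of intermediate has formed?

Step 1: Electrophilic addition begins with the π(C=C) electrons forming a bond to the proton of H3O⁺. Following Markovnikov's rule, the resulting cation is tertiary. H2O is released.
Step 2: Water acts as the nucleophile: an oxygen lone pair bonds to the cationic carbon, giving an oxonium-ion intermediate.
After step 2 the species present is an oxonium ion.

oxonium ion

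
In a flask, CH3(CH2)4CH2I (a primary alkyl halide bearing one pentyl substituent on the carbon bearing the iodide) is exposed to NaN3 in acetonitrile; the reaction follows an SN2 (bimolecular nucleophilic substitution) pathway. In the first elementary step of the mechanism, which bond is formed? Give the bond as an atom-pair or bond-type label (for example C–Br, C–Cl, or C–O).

C–N

Step 1: Backside attack by N3⁻ on the carbon bearing the iodide: the new C–N bond forms as the C–I bond breaks, with Walden inversion at carbon.
The bond formed in this step is the C–N bond.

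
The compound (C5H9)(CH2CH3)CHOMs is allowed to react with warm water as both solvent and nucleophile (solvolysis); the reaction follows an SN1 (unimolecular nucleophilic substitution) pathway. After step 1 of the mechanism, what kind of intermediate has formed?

secondary carbocation

Step 1: The C–O bond breaks with both electrons going to the mesylate; MsO⁻ leaves and a secondary carbocation remains.
After step 1 the species present is a secondary carbocation.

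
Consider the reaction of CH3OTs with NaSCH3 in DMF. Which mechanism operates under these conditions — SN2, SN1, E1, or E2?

Conditions: a methyl substrate with a strong nucleophile in the polar aprotic solvent DMF.
These conditions are the textbook signature of the SN2 pathway.
An unhindered substrate with a strong nucleophile in a polar aprotic solvent favours one-step backside displacement.

SN2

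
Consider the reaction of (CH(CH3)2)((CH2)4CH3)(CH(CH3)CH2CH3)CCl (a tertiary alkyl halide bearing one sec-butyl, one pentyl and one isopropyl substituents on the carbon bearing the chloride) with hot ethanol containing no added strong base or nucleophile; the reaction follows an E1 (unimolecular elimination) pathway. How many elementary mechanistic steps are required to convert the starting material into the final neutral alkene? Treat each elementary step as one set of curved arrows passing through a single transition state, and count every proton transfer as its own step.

2

Step 1: Rate-determining heterolysis of the C–Cl bond gives Cl⁻ and a tertiary carbocation.
(No 1,2-shift: no single shift to an adjacent carbon would give a more stable cation.)
Step 2: A weak base (an ethanol molecule from the solvent) removes a proton from a carbon adjacent to the cationic centre; the electrons of that C–H bond become the new π(C=C) bond, giving the alkene.
Total: 2 elementary steps.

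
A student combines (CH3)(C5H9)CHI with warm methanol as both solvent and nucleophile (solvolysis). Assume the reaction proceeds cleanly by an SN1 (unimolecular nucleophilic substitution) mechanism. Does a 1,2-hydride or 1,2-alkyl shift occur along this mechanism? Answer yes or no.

yes

The first-formed carbocation is secondary.
The adjacent cyclopentyl carbon already bears 2 other carbon substituents and has a hydrogen to migrate; after a 1,2-hydride shift from that carbon the positive charge sits on a tertiary centre.
Tertiary is more stable than secondary, so the shift occurs.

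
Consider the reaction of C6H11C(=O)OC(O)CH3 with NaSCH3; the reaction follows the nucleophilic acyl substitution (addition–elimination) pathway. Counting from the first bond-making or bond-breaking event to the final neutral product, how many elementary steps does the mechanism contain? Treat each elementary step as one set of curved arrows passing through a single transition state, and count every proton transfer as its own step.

Step 1: Nucleophilic addition of CH3S⁻ to the acyl carbon breaks the π(C=O) bond and yields a tetrahedral, anionic intermediate.
Step 2: An oxygen lone pair re-forms the C=O π bond as the C–O σ-bond breaks; CH3CO2⁻ is expelled.
Total: 2 elementary steps.

2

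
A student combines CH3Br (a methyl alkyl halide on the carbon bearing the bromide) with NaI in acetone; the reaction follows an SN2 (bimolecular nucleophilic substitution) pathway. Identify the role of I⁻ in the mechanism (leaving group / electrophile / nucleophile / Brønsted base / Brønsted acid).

nucleophile

Step 1: The iodide nucleophile donates a lone pair from I to the α-carbon in a backside attack; simultaneously the C–Br σ-bond breaks and both of its electrons leave with Br⁻. One concerted step with inversion of configuration.
I⁻ donates an electron pair to form a new σ-bond to carbon — it is the nucleophile.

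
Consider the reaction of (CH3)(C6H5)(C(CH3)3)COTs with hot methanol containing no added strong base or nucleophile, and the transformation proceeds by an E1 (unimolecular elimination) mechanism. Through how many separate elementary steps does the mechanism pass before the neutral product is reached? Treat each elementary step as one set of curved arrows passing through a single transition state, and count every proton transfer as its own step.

Step 1: Ionisation: the C–O σ-bond cleaves heterolytically; both bonding electrons depart with TsO⁻, leaving a tertiary carbocation at the α-carbon.
(No 1,2-shift: no single shift to an adjacent carbon would give a more stable cation.)
Step 2: Loss of a β-proton to a methanol molecule of the solvent: the C–H bonding pair collapses toward the cationic carbon to form the C=C π bond, yielding the alkene.
Total: 2 elementary steps.

2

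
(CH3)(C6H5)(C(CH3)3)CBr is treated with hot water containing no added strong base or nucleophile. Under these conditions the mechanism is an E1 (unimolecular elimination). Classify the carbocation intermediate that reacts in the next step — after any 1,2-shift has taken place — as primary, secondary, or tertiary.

tertiary

Step 1: The C–Br bond breaks with both electrons going to the bromide; Br⁻ leaves and a tertiary carbocation remains.
No single 1,2-shift to an adjacent carbon would give a more-substituted cation, so no rearrangement occurs.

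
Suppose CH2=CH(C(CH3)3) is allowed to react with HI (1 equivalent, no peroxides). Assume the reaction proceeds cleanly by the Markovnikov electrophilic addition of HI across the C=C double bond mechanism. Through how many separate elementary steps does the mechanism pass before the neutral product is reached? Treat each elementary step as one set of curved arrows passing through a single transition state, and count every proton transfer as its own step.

Step 1: The π electrons of the C=C bond attack a proton of HI; Markovnikov addition places the new C–H on the less-substituted alkene carbon, so the positive charge ends up on the more-substituted carbon — a secondary carbocation. The H–I bond breaks heterolytically, releasing I⁻.
Step 2: A 1,2-methyl shift from the adjacent tert-butyl carbon moves the positive charge from the secondary centre to an adjacent carbon, generating a more stable tertiary carbocation.
Step 3: Nucleophilic attack by I⁻ on the carbocation completes the addition, giving R–I.
Total: 3 elementary steps.

3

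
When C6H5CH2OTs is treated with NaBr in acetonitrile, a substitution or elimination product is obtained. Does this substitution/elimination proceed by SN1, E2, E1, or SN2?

SN2

Conditions: a primary substrate with a strong nucleophile in the polar aprotic solvent acetonitrile.
These conditions are the textbook signature of the SN2 pathway.
An unhindered substrate with a strong nucleophile in a polar aprotic solvent favours one-step backside displacement.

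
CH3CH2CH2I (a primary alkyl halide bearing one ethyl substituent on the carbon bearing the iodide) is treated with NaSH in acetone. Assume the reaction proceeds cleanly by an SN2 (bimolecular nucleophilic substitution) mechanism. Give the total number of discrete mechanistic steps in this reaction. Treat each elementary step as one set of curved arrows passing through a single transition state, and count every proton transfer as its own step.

Step 1: HS⁻ attacks the back face of the α-carbon while I⁻ departs with the C–I bonding pair — a single concerted displacement through a pentacoordinate transition state.
Total: 1 elementary step.

1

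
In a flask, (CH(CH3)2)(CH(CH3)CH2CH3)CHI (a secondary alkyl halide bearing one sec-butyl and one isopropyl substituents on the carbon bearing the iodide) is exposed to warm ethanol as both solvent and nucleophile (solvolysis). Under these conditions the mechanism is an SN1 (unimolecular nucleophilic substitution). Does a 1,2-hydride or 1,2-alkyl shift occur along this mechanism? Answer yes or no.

The first-formed carbocation is secondary.
The adjacent sec-butyl carbon already bears 2 other carbon substituents and has a hydrogen to migrate; after a 1,2-hydride shift from that carbon the positive charge sits on a tertiary centre.
Tertiary is more stable than secondary, so the shift occurs.

yes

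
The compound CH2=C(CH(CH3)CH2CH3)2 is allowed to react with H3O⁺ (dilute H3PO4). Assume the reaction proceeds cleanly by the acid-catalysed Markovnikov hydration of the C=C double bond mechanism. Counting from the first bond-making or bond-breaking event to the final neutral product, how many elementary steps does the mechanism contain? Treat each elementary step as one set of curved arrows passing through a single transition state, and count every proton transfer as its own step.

3

Step 1: Electrophilic addition begins with the π(C=C) electrons forming a bond to the proton of H3O⁺. Following Markovnikov's rule, the resulting cation is tertiary. H2O is released.
(No 1,2-shift: no single shift to an adjacent carbon would give a more stable cation.)
Step 2: A lone pair on the oxygen of H2O attacks the carbocation, forming a C–O bond and an oxonium ion (a protonated alcohol).
Step 3: Deprotonation of the oxonium ion by a water molecule delivers the neutral alcohol and regenerates the acid catalyst.
Total: 3 elementary steps.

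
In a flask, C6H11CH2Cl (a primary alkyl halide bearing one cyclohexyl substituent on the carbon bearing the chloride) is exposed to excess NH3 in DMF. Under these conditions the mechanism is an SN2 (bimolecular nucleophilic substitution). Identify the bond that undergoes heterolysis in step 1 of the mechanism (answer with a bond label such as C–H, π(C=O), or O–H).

Step 1: A lone pair on the N of NH3 attacks the α-carbon from the back side while the C–Cl bond breaks; both bonding electrons leave with Cl⁻. The product of this concerted step is an alkylammonium ion.
The bond broken in this step is the C–Cl bond.

C–Cl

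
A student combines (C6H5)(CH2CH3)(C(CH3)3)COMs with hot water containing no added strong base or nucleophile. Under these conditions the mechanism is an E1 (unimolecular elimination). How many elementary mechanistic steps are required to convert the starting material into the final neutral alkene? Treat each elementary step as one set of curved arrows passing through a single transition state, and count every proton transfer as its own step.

2

Step 1: Unassisted departure of MsO⁻ (taking the C–O bonding pair) generates a tertiary carbocation.
(No 1,2-shift: no single shift to an adjacent carbon would give a more stable cation.)
Step 2: Loss of a β-proton to a water molecule of the solvent: the C–H bonding pair collapses toward the cationic carbon to form the C=C π bond, yielding the alkene.
Total: 2 elementary steps.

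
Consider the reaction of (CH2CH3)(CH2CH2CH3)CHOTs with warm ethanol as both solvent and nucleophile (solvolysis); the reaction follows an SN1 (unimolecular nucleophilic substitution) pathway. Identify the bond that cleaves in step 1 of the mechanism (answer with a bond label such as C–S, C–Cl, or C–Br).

C–O

Step 1: Unassisted departure of TsO⁻ (taking the C–O bonding pair) generates a secondary carbocation.
The bond broken in this step is the C–O bond.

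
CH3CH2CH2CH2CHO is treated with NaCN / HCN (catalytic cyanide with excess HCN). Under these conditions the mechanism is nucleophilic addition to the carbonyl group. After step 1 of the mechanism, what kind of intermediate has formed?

tetrahedral alkoxide intermediate

Step 1: A lone pair / filled orbital on CN⁻ attacks the electrophilic carbonyl carbon; the π(C=O) electrons shift onto oxygen, producing a tetrahedral alkoxide intermediate.
After step 1 the species present is a tetrahedral alkoxide intermediate.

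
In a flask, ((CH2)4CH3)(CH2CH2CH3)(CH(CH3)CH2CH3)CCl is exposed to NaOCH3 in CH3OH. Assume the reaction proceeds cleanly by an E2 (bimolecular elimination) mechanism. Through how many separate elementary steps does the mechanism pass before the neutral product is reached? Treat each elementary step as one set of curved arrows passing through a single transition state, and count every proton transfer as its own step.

Step 1: Concerted anti-periplanar elimination: CH3O⁻ abstracts a β-H while Cl⁻ leaves, and the C–H electrons become the new C=C π bond — all in a single transition state.
Total: 1 elementary step.

1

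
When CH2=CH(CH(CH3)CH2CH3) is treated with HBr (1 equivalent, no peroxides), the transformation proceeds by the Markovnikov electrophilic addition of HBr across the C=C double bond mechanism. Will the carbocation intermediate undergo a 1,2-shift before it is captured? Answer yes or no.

yes

The first-formed carbocation is secondary.
The adjacent sec-butyl carbon already bears 2 other carbon substituents and has a hydrogen to migrate; after a 1,2-hydride shift from that carbon the positive charge sits on a tertiary centre.
Tertiary is more stable than secondary, so the shift occurs.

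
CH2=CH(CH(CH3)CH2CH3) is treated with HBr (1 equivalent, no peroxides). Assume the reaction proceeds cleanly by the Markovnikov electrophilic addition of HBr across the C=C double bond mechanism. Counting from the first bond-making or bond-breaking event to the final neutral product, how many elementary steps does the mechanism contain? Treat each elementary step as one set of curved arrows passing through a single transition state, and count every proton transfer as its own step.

3

Step 1: Electrophilic addition begins with the π(C=C) electrons forming a bond to the proton of HBr. Following Markovnikov's rule, the resulting cation is secondary. The H–Br bond breaks heterolytically, releasing Br⁻.
Step 2: Carbocation rearrangement: a 1,2-hydride shift from the adjacent sec-butyl carbon converts the initially-formed secondary cation into the more stable tertiary cation.
Step 3: Br⁻ captures the cation: a lone pair on Br⁻ fills the empty p orbital, producing the alkyl halide product.
Total: 3 elementary steps.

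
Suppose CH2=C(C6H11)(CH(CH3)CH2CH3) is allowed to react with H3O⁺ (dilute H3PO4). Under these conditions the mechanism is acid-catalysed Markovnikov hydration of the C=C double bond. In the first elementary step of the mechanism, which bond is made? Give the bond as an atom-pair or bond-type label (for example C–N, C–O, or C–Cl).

Step 1: Protonation of the alkene by H3O⁺: the π bond acts as the nucleophile and picks up H⁺, giving the more stable (Markovnikov) tertiary carbocation. H2O is released.
The bond formed in this step is the C–H bond.

C–H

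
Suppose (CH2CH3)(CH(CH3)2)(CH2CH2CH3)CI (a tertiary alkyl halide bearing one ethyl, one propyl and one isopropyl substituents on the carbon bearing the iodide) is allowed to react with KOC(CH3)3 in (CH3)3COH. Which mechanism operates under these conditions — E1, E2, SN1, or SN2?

E2

Conditions: a strong/bulky base with a tertiary substrate bearing a β-hydrogen.
These conditions are the textbook signature of the E2 pathway.
A strong (often hindered) base removes a β-H in concert with loss of the leaving group — bimolecular elimination.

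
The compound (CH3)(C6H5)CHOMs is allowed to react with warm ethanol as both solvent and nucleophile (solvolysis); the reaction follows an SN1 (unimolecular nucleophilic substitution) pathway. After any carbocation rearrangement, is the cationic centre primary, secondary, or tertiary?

secondary

Step 1: Unassisted departure of MsO⁻ (taking the C–O bonding pair) generates a secondary carbocation.
No single 1,2-shift to an adjacent carbon would give a more-substituted cation, so no rearrangement occurs.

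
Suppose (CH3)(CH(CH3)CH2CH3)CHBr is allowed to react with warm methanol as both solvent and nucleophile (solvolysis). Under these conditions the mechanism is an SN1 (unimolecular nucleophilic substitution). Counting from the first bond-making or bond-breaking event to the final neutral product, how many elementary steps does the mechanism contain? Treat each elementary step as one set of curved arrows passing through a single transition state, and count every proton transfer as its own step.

Step 1: Unassisted departure of Br⁻ (taking the C–Br bonding pair) generates a secondary carbocation.
Step 2: A hydride (H with its bonding pair) migrates from the adjacent sec-butyl carbon to the cationic centre — a 1,2-hydride shift — upgrading the secondary cation to a tertiary one.
Step 3: Nucleophilic capture: the oxygen of CH3OH bonds to the cationic carbon, producing an oxonium-ion intermediate.
Step 4: A second solvent molecule removes the proton on oxygen, giving the neutral ether product.
Total: 4 elementary steps.

4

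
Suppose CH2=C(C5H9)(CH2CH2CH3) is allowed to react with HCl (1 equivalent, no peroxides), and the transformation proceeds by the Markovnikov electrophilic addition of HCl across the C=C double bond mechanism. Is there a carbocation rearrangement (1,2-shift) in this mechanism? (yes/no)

The first-formed carbocation is tertiary.
No single 1,2-shift to an adjacent carbon would produce a more-substituted cation than the one already present, so no rearrangement occurs.

no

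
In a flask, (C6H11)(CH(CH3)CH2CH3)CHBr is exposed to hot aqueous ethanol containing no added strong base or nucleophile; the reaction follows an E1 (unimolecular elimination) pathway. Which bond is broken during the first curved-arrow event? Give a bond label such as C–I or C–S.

Step 1: Rate-determining heterolysis of the C–Br bond gives Br⁻ and a secondary carbocation.
The bond broken in this step is the C–Br bond.

C–Br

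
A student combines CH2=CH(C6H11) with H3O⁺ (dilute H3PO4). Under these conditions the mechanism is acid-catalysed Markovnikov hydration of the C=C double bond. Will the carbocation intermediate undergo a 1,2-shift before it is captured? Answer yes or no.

The first-formed carbocation is secondary.
The adjacent cyclohexyl carbon already bears 2 other carbon substituents and has a hydrogen to migrate; after a 1,2-hydride shift from that carbon the positive charge sits on a tertiary centre.
Tertiary is more stable than secondary, so the shift occurs.

yes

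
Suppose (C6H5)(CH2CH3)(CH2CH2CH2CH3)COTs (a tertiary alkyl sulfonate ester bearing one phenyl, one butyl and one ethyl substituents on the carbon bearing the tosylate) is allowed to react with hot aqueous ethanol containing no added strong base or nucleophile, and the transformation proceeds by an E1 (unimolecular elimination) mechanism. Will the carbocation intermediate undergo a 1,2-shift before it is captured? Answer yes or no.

The first-formed carbocation is tertiary.
No single 1,2-shift to an adjacent carbon would produce a more-substituted cation than the one already present, so no rearrangement occurs.

no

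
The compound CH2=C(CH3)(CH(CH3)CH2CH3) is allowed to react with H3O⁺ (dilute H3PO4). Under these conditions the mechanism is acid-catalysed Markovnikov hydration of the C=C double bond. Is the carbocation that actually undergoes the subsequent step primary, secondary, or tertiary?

Step 1: Protonation of the alkene by H3O⁺: the π bond acts as the nucleophile and picks up H⁺, giving the more stable (Markovnikov) tertiary carbocation. H2O is released.
No single 1,2-shift to an adjacent carbon would give a more-substituted cation, so no rearrangement occurs.

tertiary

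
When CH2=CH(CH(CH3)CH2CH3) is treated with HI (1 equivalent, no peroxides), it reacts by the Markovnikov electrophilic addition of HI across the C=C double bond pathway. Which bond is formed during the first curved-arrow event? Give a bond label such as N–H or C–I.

C–H

Step 1: Electrophilic addition begins with the π(C=C) electrons forming a bond to the proton of HI. Following Markovnikov's rule, the resulting cation is secondary. The H–I bond breaks heterolytically, releasing I⁻.
The bond formed in this step is the C–H bond.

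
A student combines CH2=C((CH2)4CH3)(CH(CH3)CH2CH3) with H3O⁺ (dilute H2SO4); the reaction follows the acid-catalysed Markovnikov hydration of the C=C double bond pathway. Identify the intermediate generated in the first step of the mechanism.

Step 1: Protonation of the alkene by H3O⁺: the π bond acts as the nucleophile and picks up H⁺, giving the more stable (Markovnikov) tertiary carbocation. H2O is released.
After step 1 the species present is a tertiary carbocation.

tertiary carbocation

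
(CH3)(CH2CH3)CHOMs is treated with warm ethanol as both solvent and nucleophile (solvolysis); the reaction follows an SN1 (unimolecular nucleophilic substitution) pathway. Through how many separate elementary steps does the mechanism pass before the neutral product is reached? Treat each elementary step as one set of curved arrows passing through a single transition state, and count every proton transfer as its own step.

3

Step 1: The C–O bond breaks with both electrons going to the mesylate; MsO⁻ leaves and a secondary carbocation remains.
(No 1,2-shift: no single shift to an adjacent carbon would give a more stable cation.)
Step 2: Nucleophilic capture: the oxygen of CH3CH2OH bonds to the cationic carbon, producing an oxonium-ion intermediate.
Step 3: Deprotonation of the oxonium oxygen by solvent ethanol yields the neutral ether.
Total: 3 elementary steps.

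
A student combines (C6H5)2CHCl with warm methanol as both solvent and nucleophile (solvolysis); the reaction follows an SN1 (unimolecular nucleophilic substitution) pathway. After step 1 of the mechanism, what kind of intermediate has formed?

secondary carbocation

Step 1: Rate-determining heterolysis of the C–Cl bond gives Cl⁻ and a secondary carbocation.
After step 1 the species present is a secondary carbocation.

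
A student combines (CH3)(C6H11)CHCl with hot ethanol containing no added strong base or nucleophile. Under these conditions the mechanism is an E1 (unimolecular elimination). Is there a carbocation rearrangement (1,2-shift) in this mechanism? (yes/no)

yes

The first-formed carbocation is secondary.
The adjacent cyclohexyl carbon already bears 2 other carbon substituents and has a hydrogen to migrate; after a 1,2-hydride shift from that carbon the positive charge sits on a tertiary centre.
Tertiary is more stable than secondary, so the shift occurs.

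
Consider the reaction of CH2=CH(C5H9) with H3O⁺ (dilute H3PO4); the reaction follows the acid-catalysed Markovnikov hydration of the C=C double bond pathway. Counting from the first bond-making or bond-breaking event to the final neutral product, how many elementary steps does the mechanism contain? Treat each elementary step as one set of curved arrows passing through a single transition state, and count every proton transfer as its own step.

Step 1: Protonation of the alkene by H3O⁺: the π bond acts as the nucleophile and picks up H⁺, giving the more stable (Markovnikov) secondary carbocation. H2O is released.
Step 2: A hydride (H with its bonding pair) migrates from the adjacent cyclopentyl carbon to the cationic centre — a 1,2-hydride shift — upgrading the secondary cation to a tertiary one.
Step 3: A lone pair on the oxygen of H2O attacks the carbocation, forming a C–O bond and an oxonium ion (a protonated alcohol).
Step 4: H2O removes a proton from the oxonium oxygen, regenerating H3O⁺ and giving the neutral alcohol.
Total: 4 elementary steps.

4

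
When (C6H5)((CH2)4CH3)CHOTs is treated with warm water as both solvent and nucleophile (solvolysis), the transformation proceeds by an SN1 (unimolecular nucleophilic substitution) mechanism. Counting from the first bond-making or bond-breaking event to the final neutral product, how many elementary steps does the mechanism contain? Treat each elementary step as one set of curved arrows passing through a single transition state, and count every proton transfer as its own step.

3

Step 1: Unassisted departure of TsO⁻ (taking the C–O bonding pair) generates a secondary carbocation.
(No 1,2-shift: no single shift to an adjacent carbon would give a more stable cation.)
Step 2: Nucleophilic capture: the oxygen of H2O bonds to the cationic carbon, producing an oxonium-ion intermediate.
Step 3: A second solvent molecule removes the proton on oxygen, giving the neutral alcohol product.
Total: 3 elementary steps.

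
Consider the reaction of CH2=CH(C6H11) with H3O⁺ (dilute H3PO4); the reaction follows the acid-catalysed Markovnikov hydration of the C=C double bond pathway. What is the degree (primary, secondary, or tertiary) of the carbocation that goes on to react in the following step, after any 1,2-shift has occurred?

tertiary

Step 1: The π electrons of the C=C bond attack a proton of H3O⁺; Markovnikov addition places the new C–H on the less-substituted alkene carbon, so the positive charge ends up on the more-substituted carbon — a secondary carbocation. H2O is released.
Step 2: A hydride (H with its bonding pair) migrates from the adjacent cyclohexyl carbon to the cationic centre — a 1,2-hydride shift — upgrading the secondary cation to a tertiary one.
The cation rearranges from secondary to tertiary via a 1,2-hydride shift from the adjacent cyclohexyl carbon; the tertiary cation is what reacts next.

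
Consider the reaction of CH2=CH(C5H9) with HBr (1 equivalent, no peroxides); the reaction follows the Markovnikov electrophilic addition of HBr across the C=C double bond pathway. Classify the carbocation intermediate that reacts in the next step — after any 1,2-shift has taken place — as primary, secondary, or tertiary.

tertiary

Step 1: Electrophilic addition begins with the π(C=C) electrons forming a bond to the proton of HBr. Following Markovnikov's rule, the resulting cation is secondary. The H–Br bond breaks heterolytically, releasing Br⁻.
Step 2: Carbocation rearrangement: a 1,2-hydride shift from the adjacent cyclopentyl carbon converts the initially-formed secondary cation into the more stable tertiary cation.
The cation rearranges from secondary to tertiary via a 1,2-hydride shift from the adjacent cyclopentyl carbon; the tertiary cation is what reacts next.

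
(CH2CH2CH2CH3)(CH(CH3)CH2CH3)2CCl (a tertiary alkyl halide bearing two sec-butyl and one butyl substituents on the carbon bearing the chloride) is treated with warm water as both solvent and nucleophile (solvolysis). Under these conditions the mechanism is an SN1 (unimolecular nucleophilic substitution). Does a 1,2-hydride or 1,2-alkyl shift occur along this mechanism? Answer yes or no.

The first-formed carbocation is tertiary.
No single 1,2-shift to an adjacent carbon would produce a more-substituted cation than the one already present, so no rearrangement occurs.

no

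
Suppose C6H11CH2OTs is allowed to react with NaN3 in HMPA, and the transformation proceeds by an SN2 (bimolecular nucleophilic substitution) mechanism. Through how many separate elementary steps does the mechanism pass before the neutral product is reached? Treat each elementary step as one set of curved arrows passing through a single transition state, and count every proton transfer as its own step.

Step 1: The azide nucleophile donates a lone pair from N to the α-carbon in a backside attack; simultaneously the C–O σ-bond breaks and both of its electrons leave with TsO⁻. One concerted step with inversion of configuration.
Total: 1 elementary step.

1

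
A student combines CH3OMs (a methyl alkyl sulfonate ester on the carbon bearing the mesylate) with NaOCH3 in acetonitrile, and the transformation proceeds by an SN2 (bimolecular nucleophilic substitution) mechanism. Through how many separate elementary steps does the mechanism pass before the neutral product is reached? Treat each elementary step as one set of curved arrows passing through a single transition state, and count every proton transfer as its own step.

Step 1: CH3O⁻ attacks the back face of the α-carbon while MsO⁻ departs with the C–O bonding pair — a single concerted displacement through a pentacoordinate transition state.
Total: 1 elementary step.

1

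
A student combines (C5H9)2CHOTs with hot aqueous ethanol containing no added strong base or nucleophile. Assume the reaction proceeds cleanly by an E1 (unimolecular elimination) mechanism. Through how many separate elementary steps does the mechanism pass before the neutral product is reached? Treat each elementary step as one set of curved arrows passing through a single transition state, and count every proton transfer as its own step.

3

Step 1: Ionisation: the C–O σ-bond cleaves heterolytically; both bonding electrons depart with TsO⁻, leaving a secondary carbocation at the α-carbon.
Step 2: A 1,2-hydride shift from the adjacent cyclopentyl carbon moves the positive charge from the secondary centre to an adjacent carbon, generating a more stable tertiary carbocation.
Step 3: A weak base (a water (or ethanol) molecule from the solvent) removes a proton from a carbon adjacent to the cationic centre; the electrons of that C–H bond become the new π(C=C) bond, giving the alkene.
Total: 3 elementary steps.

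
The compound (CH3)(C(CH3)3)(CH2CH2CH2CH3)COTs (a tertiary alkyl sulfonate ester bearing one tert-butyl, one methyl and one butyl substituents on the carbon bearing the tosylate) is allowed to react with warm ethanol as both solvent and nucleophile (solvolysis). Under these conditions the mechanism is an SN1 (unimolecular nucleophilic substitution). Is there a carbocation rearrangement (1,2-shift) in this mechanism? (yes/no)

The first-formed carbocation is tertiary.
No single 1,2-shift to an adjacent carbon would produce a more-substituted cation than the one already present, so no rearrangement occurs.

no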